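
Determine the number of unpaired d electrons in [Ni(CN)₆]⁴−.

2

Ligand charges: each cyanide is −1. With an overall charge of −4 the nickel centre must be in the +2 oxidation state.
Nickel is a group-10 element; Ni(II) is therefore d⁸.
In an octahedral field the d⁸ configuration is t₂g⁶e_g² (only one arrangement possible), giving 2 unpaired electrons.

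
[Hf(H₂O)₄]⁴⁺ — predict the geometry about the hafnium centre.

Ligand charges: water is neutral. With an overall charge of +4 the hafnium centre must be in the +4 oxidation state.
Group 4 minus oxidation state 4 gives a d⁰ configuration.
Coordination number: 4.
A d⁰ ion has no crystal-field stabilisation preference between square planar and tetrahedral, so four ligands adopt the sterically favoured tetrahedral geometry.

tetrahedral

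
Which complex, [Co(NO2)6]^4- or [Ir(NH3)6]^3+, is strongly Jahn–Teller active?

[Co(NO2)6]^4-: Each nitro (N-bound nitrite) is −1; balancing the −4 overall charge requires Co(II). Group 9 minus oxidation state 2 gives a d⁷ configuration. Nitro (N-bound nitrite) is a strong-field ligand (high in the spectrochemical series) for a first-row metal, so the complex is low-spin. The t₂g⁶e_g¹ (low-spin) configuration has an unevenly filled e_g set; the Jahn–Teller theorem predicts a tetragonal distortion (typically axial elongation) to lift the degeneracy.
[Ir(NH3)6]^3+: Ligand charges: ammonia is neutral. With an overall charge of +3 the iridium centre must be in the +3 oxidation state. Iridium is a group-9 element; Ir(III) is therefore d⁶. A 5d ion has a large Δₒ and is invariably low-spin. The d⁶ configuration leaves the e_g set evenly filled (or empty) — no strong Jahn–Teller driving force.

[Co(NO2)6]^4-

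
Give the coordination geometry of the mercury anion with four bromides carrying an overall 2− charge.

tetrahedral

Each bromide is −1; balancing the −2 overall charge requires Hg(II).
Group 12 minus oxidation state 2 gives a d¹⁰ configuration.
Coordination number: 4.
A d¹⁰ ion has no crystal-field stabilisation preference between square planar and tetrahedral, so four ligands adopt the sterically favoured tetrahedral geometry.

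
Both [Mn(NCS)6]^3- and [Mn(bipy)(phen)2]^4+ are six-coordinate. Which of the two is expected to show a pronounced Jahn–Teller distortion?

[Mn(NCS)6]^3-: Each isothiocyanate is −1; balancing the −3 overall charge requires Mn(III). Group 7 minus oxidation state 3 gives a d⁴ configuration. Isothiocyanate is a weak-field ligand for a first-row metal, so the complex is high-spin. The t₂g³e_g¹ (high-spin) configuration has an unevenly filled e_g set; the Jahn–Teller theorem predicts a tetragonal distortion (typically axial elongation) to lift the degeneracy.
[Mn(bipy)(phen)2]^4+: Ligand charges: 2,2′-bipyridine is neutral; 1,10-phenanthroline is neutral. With an overall charge of +4 the manganese centre must be in the +4 oxidation state. Manganese is a group-7 element; Mn(IV) is therefore d³. The d³ configuration leaves the e_g set evenly filled (or empty) — no strong Jahn–Teller driving force.

[Mn(NCS)6]^3-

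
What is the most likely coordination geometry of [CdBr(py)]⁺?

Summing ligand charges against the +1 overall charge gives an oxidation state of +2 for cadmium.
Cd sits in group 12, so the d-electron count is 12 − 2 = 10.
Coordination number: 2.
A d¹⁰ ion with only two ligands adopts a linear arrangement (sp hybridisation; no CFSE preference).

linear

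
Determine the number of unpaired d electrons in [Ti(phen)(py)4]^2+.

Ligand charges: 1,10-phenanthroline is neutral; pyridine is neutral. With an overall charge of +2 the titanium centre must be in the +2 oxidation state.
Ti sits in group 4, so the d-electron count is 4 − 2 = 2.
Counting donor atoms: 1×1,10-phenanthroline (bidentate) → 2 donors; 4×pyridine (monodentate) → 4 donors. Coordination number = 6.
In an octahedral field the d² configuration is t₂g²e_g⁰ (only one arrangement possible), giving 2 unpaired electrons.

2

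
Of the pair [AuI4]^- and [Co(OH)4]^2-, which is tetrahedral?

For [AuI4]^-: Each iodide is −1; balancing the −1 overall charge requires Au(III). Group 11 minus oxidation state 3 gives a d⁸ configuration. A 5d d⁸ ion has a large crystal-field splitting; square planar leaves the high-energy d_{x²−y²} orbital empty and maximises CFSE. → square planar.
For [Co(OH)4]^2-: Each hydroxide is −1; balancing the −2 overall charge requires Co(II). Co sits in group 9, so the d-electron count is 9 − 2 = 7. For a high-spin 3d d⁷ ion with weak-field ligands the small Δₜ gives little square-planar CFSE advantage, so four ligands adopt the sterically favoured tetrahedral geometry. → tetrahedral.

[Co(OH)4]^2-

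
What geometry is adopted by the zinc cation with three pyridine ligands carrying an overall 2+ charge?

trigonal planar

Summing ligand charges against the +2 overall charge gives an oxidation state of +2 for zinc.
Zinc is a group-12 element; Zn(II) is therefore d¹⁰.
Coordination number: 3.
Three ligands around a d¹⁰ centre minimise repulsion in a trigonal-planar arrangement.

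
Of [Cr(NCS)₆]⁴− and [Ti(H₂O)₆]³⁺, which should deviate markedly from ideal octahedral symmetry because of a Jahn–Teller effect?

[Cr(NCS)₆]⁴−: Each isothiocyanate is −1; balancing the −4 overall charge requires Cr(II). Cr sits in group 6, so the d-electron count is 6 − 2 = 4. Isothiocyanate is a weak-field ligand for a first-row metal, so the complex is high-spin. The t₂g³e_g¹ (high-spin) configuration has an unevenly filled e_g set; the Jahn–Teller theorem predicts a tetragonal distortion (typically axial elongation) to lift the degeneracy.
[Ti(H₂O)₆]³⁺: Ligand charges: water is neutral. With an overall charge of +3 the titanium centre must be in the +3 oxidation state. Ti sits in group 4, so the d-electron count is 4 − 3 = 1. The d¹ configuration leaves the e_g set evenly filled (or empty) — no strong Jahn–Teller driving force.

[Cr(NCS)₆]⁴−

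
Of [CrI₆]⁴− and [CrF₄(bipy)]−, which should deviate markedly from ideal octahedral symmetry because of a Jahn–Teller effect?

[CrI₆]⁴−: Ligand charges: each iodide is −1. With an overall charge of −4 the chromium centre must be in the +2 oxidation state. Chromium is a group-6 element; Cr(II) is therefore d⁴. Iodide is a weak-field ligand for a first-row metal, so the complex is high-spin. The t₂g³e_g¹ (high-spin) configuration has an unevenly filled e_g set; the Jahn–Teller theorem predicts a tetragonal distortion (typically axial elongation) to lift the degeneracy.
[CrF₄(bipy)]−: Ligand charges: each fluoride is −1; 2,2′-bipyridine is neutral. With an overall charge of −1 the chromium centre must be in the +3 oxidation state. Cr sits in group 6, so the d-electron count is 6 − 3 = 3. The d³ configuration leaves the e_g set evenly filled (or empty) — no strong Jahn–Teller driving force.

[CrI₆]⁴−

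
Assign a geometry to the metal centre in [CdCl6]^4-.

Summing ligand charges against the −4 overall charge gives an oxidation state of +2 for cadmium.
Cadmium is a group-12 element; Cd(II) is therefore d¹⁰.
Coordination number: 6.
Six donors around a single metal centre give an octahedral coordination sphere.

octahedral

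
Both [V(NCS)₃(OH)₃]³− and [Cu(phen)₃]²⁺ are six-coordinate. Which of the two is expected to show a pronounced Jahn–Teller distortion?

[V(NCS)₃(OH)₃]³−: Each isothiocyanate is −1; each hydroxide is −1; balancing the −3 overall charge requires V(III). Group 5 minus oxidation state 3 gives a d² configuration. The d² configuration leaves the e_g set evenly filled (or empty) — no strong Jahn–Teller driving force.
[Cu(phen)₃]²⁺: Ligand charges: 1,10-phenanthroline is neutral. With an overall charge of +2 the copper centre must be in the +2 oxidation state. Group 11 minus oxidation state 2 gives a d⁹ configuration. The t₂g⁶e_g³ configuration has an unevenly filled e_g set; the Jahn–Teller theorem predicts a tetragonal distortion (typically axial elongation) to lift the degeneracy.

[Cu(phen)₃]²⁺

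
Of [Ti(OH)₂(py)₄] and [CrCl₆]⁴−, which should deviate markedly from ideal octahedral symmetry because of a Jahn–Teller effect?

[Ti(OH)₂(py)₄]: Each hydroxide is −1; pyridine is neutral; balancing the 0 overall charge requires Ti(II). Ti sits in group 4, so the d-electron count is 4 − 2 = 2. The d² configuration leaves the e_g set evenly filled (or empty) — no strong Jahn–Teller driving force.
[CrCl₆]⁴−: Summing ligand charges against the −4 overall charge gives an oxidation state of +2 for chromium. Group 6 minus oxidation state 2 gives a d⁴ configuration. Chloride is a weak-field ligand for a first-row metal, so the complex is high-spin. The t₂g³e_g¹ (high-spin) configuration has an unevenly filled e_g set; the Jahn–Teller theorem predicts a tetragonal distortion (typically axial elongation) to lift the degeneracy.

[CrCl₆]⁴−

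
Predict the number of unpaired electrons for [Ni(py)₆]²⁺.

2

Ligand charges: pyridine is neutral. With an overall charge of +2 the nickel centre must be in the +2 oxidation state.
Ni sits in group 10, so the d-electron count is 10 − 2 = 8.
In an octahedral field the d⁸ configuration is t₂g⁶e_g² (only one arrangement possible), giving 2 unpaired electrons.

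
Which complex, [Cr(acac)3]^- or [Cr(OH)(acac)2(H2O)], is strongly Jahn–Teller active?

[Cr(acac)3]^-

[Cr(acac)3]^-: Summing ligand charges against the −1 overall charge gives an oxidation state of +2 for chromium. Group 6 minus oxidation state 2 gives a d⁴ configuration. Acetylacetonate is a weak-field ligand for a first-row metal, so the complex is high-spin. The t₂g³e_g¹ (high-spin) configuration has an unevenly filled e_g set; the Jahn–Teller theorem predicts a tetragonal distortion (typically axial elongation) to lift the degeneracy.
[Cr(OH)(acac)2(H2O)]: Ligand charges: each hydroxide is −1; each acetylacetonate is −1; water is neutral. With an overall charge of 0 the chromium centre must be in the +3 oxidation state. Cr sits in group 6, so the d-electron count is 6 − 3 = 3. The d³ configuration leaves the e_g set evenly filled (or empty) — no strong Jahn–Teller driving force.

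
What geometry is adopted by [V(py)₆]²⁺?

octahedral

Summing ligand charges against the +2 overall charge gives an oxidation state of +2 for vanadium.
Group 5 minus oxidation state 2 gives a d³ configuration.
With 6 monodentate ligands the coordination number is 6.
Six donors around a single metal centre give an octahedral coordination sphere.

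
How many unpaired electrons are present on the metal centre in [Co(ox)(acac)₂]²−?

Each oxalate is −2; each acetylacetonate is −1; balancing the −2 overall charge requires Co(II).
Group 9 minus oxidation state 2 gives a d⁷ configuration.
Counting donor atoms: 1×oxalate (bidentate) → 2 donors; 2×acetylacetonate (bidentate) → 4 donors. Coordination number = 6.
The spin state decides the count: Acetylacetonate and oxalate are weak-field ligands for a first-row metal, so the complex is high-spin.
An octahedral high-spin d⁷ ion is t₂g⁵e_g², giving 3 unpaired electrons.

3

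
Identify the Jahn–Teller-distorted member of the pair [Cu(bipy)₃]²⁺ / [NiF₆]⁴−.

[Cu(bipy)₃]²⁺: Ligand charges: 2,2′-bipyridine is neutral. With an overall charge of +2 the copper centre must be in the +2 oxidation state. Cu sits in group 11, so the d-electron count is 11 − 2 = 9. The t₂g⁶e_g³ configuration has an unevenly filled e_g set; the Jahn–Teller theorem predicts a tetragonal distortion (typically axial elongation) to lift the degeneracy.
[NiF₆]⁴−: Summing ligand charges against the −4 overall charge gives an oxidation state of +2 for nickel. Nickel is a group-10 element; Ni(II) is therefore d⁸. The d⁸ configuration leaves the e_g set evenly filled (or empty) — no strong Jahn–Teller driving force.

[Cu(bipy)₃]²⁺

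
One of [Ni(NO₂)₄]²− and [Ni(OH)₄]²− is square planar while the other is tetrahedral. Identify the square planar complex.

For [Ni(NO₂)₄]²−: Ligand charges: each nitro (N-bound nitrite) is −1. With an overall charge of −2 the nickel centre must be in the +2 oxidation state. Nickel is a group-10 element; Ni(II) is therefore d⁸. Nitro (N-bound nitrite) is a strong-field ligand (high in the spectrochemical series). A 3d d⁸ ion with strong-field ligands gains enough CFSE to favour square planar over tetrahedral. → square planar.
For [Ni(OH)₄]²−: Summing ligand charges against the −2 overall charge gives an oxidation state of +2 for nickel. Nickel is a group-10 element; Ni(II) is therefore d⁸. Hydroxide is a weak-field ligand. With weak-field ligands the CFSE gain from square planar is small, so a 3d d⁸ ion takes the sterically preferred tetrahedral geometry. → tetrahedral.

[Ni(NO₂)₄]²−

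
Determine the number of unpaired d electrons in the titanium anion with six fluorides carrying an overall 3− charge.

Summing ligand charges against the −3 overall charge gives an oxidation state of +3 for titanium.
Group 4 minus oxidation state 3 gives a d¹ configuration.
In an octahedral field the d¹ configuration is t₂g¹e_g⁰ (only one arrangement possible), giving 1 unpaired electron.

1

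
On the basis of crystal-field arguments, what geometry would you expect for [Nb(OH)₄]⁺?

Summing ligand charges against the +1 overall charge gives an oxidation state of +5 for niobium.
Nb sits in group 5, so the d-electron count is 5 − 5 = 0.
Coordination number: 4.
A d⁰ ion has no crystal-field stabilisation preference between square planar and tetrahedral, so four ligands adopt the sterically favoured tetrahedral geometry.

tetrahedral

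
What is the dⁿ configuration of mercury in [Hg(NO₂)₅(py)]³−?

Summing ligand charges against the −3 overall charge gives an oxidation state of +2 for mercury.
Group 12 minus oxidation state 2 gives a d¹⁰ configuration.

d¹⁰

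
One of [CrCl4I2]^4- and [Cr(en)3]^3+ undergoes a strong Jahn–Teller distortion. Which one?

[CrCl4I2]^4-: Each chloride is −1; each iodide is −1; balancing the −4 overall charge requires Cr(II). Cr sits in group 6, so the d-electron count is 6 − 2 = 4. Chloride and iodide are weak-field ligands for a first-row metal, so the complex is high-spin. The t₂g³e_g¹ (high-spin) configuration has an unevenly filled e_g set; the Jahn–Teller theorem predicts a tetragonal distortion (typically axial elongation) to lift the degeneracy.
[Cr(en)3]^3+: Summing ligand charges against the +3 overall charge gives an oxidation state of +3 for chromium. Group 6 minus oxidation state 3 gives a d³ configuration. The d³ configuration leaves the e_g set evenly filled (or empty) — no strong Jahn–Teller driving force.

[CrCl4I2]^4-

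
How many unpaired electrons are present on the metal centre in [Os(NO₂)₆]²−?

2

Each nitro (N-bound nitrite) is −1; balancing the −2 overall charge requires Os(IV).
Os sits in group 8, so the d-electron count is 8 − 4 = 4.
The spin state decides the count: a 5d ion has a large Δₒ and is invariably low-spin.
An octahedral low-spin d⁴ ion is t₂g⁴e_g⁰, giving 2 unpaired electrons.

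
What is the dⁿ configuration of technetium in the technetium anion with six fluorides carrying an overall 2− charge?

Ligand charges: each fluoride is −1. With an overall charge of −2 the technetium centre must be in the +4 oxidation state.
Technetium is a group-7 element; Tc(IV) is therefore d³.

d³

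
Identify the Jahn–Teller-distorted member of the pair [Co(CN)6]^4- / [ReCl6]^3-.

[Co(CN)6]^4-: Each cyanide is −1; balancing the −4 overall charge requires Co(II). Cobalt is a group-9 element; Co(II) is therefore d⁷. Cyanide is a strong-field ligand (high in the spectrochemical series) for a first-row metal, so the complex is low-spin. The t₂g⁶e_g¹ (low-spin) configuration has an unevenly filled e_g set; the Jahn–Teller theorem predicts a tetragonal distortion (typically axial elongation) to lift the degeneracy.
[ReCl6]^3-: Ligand charges: each chloride is −1. With an overall charge of −3 the rhenium centre must be in the +3 oxidation state. Re sits in group 7, so the d-electron count is 7 − 3 = 4. A 5d ion has a large Δₒ and is invariably low-spin. The d⁴ configuration leaves the e_g set evenly filled (or empty) — no strong Jahn–Teller driving force.

[Co(CN)6]^4-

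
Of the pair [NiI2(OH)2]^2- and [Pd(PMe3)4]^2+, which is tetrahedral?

For [NiI2(OH)2]^2-: Ligand charges: each iodide is −1; each hydroxide is −1. With an overall charge of −2 the nickel centre must be in the +2 oxidation state. Group 10 minus oxidation state 2 gives a d⁸ configuration. Hydroxide and iodide are weak-field ligands. With weak-field ligands the CFSE gain from square planar is small, so a 3d d⁸ ion takes the sterically preferred tetrahedral geometry. → tetrahedral.
For [Pd(PMe3)4]^2+: Trimethylphosphine is neutral; balancing the +2 overall charge requires Pd(II). Pd sits in group 10, so the d-electron count is 10 − 2 = 8. A 4d d⁸ ion has a large crystal-field splitting; square planar leaves the high-energy d_{x²−y²} orbital empty and maximises CFSE. → square planar.

[NiI2(OH)2]^2-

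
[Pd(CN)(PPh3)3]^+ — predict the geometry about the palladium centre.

Summing ligand charges against the +1 overall charge gives an oxidation state of +2 for palladium.
Palladium is a group-10 element; Pd(II) is therefore d⁸.
With 4 monodentate ligands the coordination number is 4.
A 4d d⁸ ion has a large crystal-field splitting; square planar leaves the high-energy d_{x²−y²} orbital empty and maximises CFSE.

square planar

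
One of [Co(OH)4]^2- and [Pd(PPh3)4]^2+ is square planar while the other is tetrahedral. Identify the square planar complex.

For [Co(OH)4]^2-: Each hydroxide is −1; balancing the −2 overall charge requires Co(II). Co sits in group 9, so the d-electron count is 9 − 2 = 7. For a high-spin 3d d⁷ ion with weak-field ligands the small Δₜ gives little square-planar CFSE advantage, so four ligands adopt the sterically favoured tetrahedral geometry. → tetrahedral.
For [Pd(PPh3)4]^2+: Triphenylphosphine is neutral; balancing the +2 overall charge requires Pd(II). Group 10 minus oxidation state 2 gives a d⁸ configuration. A 4d d⁸ ion has a large crystal-field splitting; square planar leaves the high-energy d_{x²−y²} orbital empty and maximises CFSE. → square planar.

[Pd(PPh3)4]^2+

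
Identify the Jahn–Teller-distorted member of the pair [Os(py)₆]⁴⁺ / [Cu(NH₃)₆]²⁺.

[Cu(NH₃)₆]²⁺

[Os(py)₆]⁴⁺: Summing ligand charges against the +4 overall charge gives an oxidation state of +4 for osmium. Os sits in group 8, so the d-electron count is 8 − 4 = 4. A 5d ion has a large Δₒ and is invariably low-spin. The d⁴ configuration leaves the e_g set evenly filled (or empty) — no strong Jahn–Teller driving force.
[Cu(NH₃)₆]²⁺: Ammonia is neutral; balancing the +2 overall charge requires Cu(II). Copper is a group-11 element; Cu(II) is therefore d⁹. The t₂g⁶e_g³ configuration has an unevenly filled e_g set; the Jahn–Teller theorem predicts a tetragonal distortion (typically axial elongation) to lift the degeneracy.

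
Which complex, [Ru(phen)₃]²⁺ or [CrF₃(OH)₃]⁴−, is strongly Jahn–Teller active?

[Ru(phen)₃]²⁺: Summing ligand charges against the +2 overall charge gives an oxidation state of +2 for ruthenium. Group 8 minus oxidation state 2 gives a d⁶ configuration. A 4d ion has a large Δₒ and is invariably low-spin. The d⁶ configuration leaves the e_g set evenly filled (or empty) — no strong Jahn–Teller driving force.
[CrF₃(OH)₃]⁴−: Each fluoride is −1; each hydroxide is −1; balancing the −4 overall charge requires Cr(II). Cr sits in group 6, so the d-electron count is 6 − 2 = 4. Fluoride and hydroxide are weak-field ligands for a first-row metal, so the complex is high-spin. The t₂g³e_g¹ (high-spin) configuration has an unevenly filled e_g set; the Jahn–Teller theorem predicts a tetragonal distortion (typically axial elongation) to lift the degeneracy.

[CrF₃(OH)₃]⁴−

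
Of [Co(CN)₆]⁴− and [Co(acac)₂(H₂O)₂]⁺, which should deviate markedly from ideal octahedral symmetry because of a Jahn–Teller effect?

[Co(CN)₆]⁴−: Ligand charges: each cyanide is −1. With an overall charge of −4 the cobalt centre must be in the +2 oxidation state. Cobalt is a group-9 element; Co(II) is therefore d⁷. Cyanide is a strong-field ligand (high in the spectrochemical series) for a first-row metal, so the complex is low-spin. The t₂g⁶e_g¹ (low-spin) configuration has an unevenly filled e_g set; the Jahn–Teller theorem predicts a tetragonal distortion (typically axial elongation) to lift the degeneracy.
[Co(acac)₂(H₂O)₂]⁺: Summing ligand charges against the +1 overall charge gives an oxidation state of +3 for cobalt. Co sits in group 9, so the d-electron count is 9 − 3 = 6. Co(III) has an exceptionally large octahedral splitting and is low-spin with essentially every ligand except fluoride. The d⁶ configuration leaves the e_g set evenly filled (or empty) — no strong Jahn–Teller driving force.

[Co(CN)₆]⁴−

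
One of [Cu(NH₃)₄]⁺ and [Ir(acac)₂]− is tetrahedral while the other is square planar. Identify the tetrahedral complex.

[Cu(NH₃)₄]⁺

For [Cu(NH₃)₄]⁺: Summing ligand charges against the +1 overall charge gives an oxidation state of +1 for copper. Copper is a group-11 element; Cu(I) is therefore d¹⁰. A d¹⁰ ion has no crystal-field stabilisation preference between square planar and tetrahedral, so four ligands adopt the sterically favoured tetrahedral geometry. → tetrahedral.
For [Ir(acac)₂]−: Ligand charges: each acetylacetonate is −1. With an overall charge of −1 the iridium centre must be in the +1 oxidation state. Ir sits in group 9, so the d-electron count is 9 − 1 = 8. A 5d d⁸ ion has a large crystal-field splitting; square planar leaves the high-energy d_{x²−y²} orbital empty and maximises CFSE. → square planar.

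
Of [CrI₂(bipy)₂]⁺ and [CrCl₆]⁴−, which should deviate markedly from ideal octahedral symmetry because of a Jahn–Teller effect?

[CrCl₆]⁴−

[CrI₂(bipy)₂]⁺: Ligand charges: each iodide is −1; 2,2′-bipyridine is neutral. With an overall charge of +1 the chromium centre must be in the +3 oxidation state. Cr sits in group 6, so the d-electron count is 6 − 3 = 3. The d³ configuration leaves the e_g set evenly filled (or empty) — no strong Jahn–Teller driving force.
[CrCl₆]⁴−: Summing ligand charges against the −4 overall charge gives an oxidation state of +2 for chromium. Chromium is a group-6 element; Cr(II) is therefore d⁴. Chloride is a weak-field ligand for a first-row metal, so the complex is high-spin. The t₂g³e_g¹ (high-spin) configuration has an unevenly filled e_g set; the Jahn–Teller theorem predicts a tetragonal distortion (typically axial elongation) to lift the degeneracy.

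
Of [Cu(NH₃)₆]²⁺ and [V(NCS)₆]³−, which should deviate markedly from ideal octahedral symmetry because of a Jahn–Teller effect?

[Cu(NH₃)₆]²⁺: Ligand charges: ammonia is neutral. With an overall charge of +2 the copper centre must be in the +2 oxidation state. Group 11 minus oxidation state 2 gives a d⁹ configuration. The t₂g⁶e_g³ configuration has an unevenly filled e_g set; the Jahn–Teller theorem predicts a tetragonal distortion (typically axial elongation) to lift the degeneracy.
[V(NCS)₆]³−: Ligand charges: each isothiocyanate is −1. With an overall charge of −3 the vanadium centre must be in the +3 oxidation state. Group 5 minus oxidation state 3 gives a d² configuration. The d² configuration leaves the e_g set evenly filled (or empty) — no strong Jahn–Teller driving force.

[Cu(NH₃)₆]²⁺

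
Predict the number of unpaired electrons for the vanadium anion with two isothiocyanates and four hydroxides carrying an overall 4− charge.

3 unpaired electrons

Ligand charges: each isothiocyanate is −1; each hydroxide is −1. With an overall charge of −4 the vanadium centre must be in the +2 oxidation state.
Vanadium is a group-5 element; V(II) is therefore d³.
In an octahedral field the d³ configuration is t₂g³e_g⁰ (only one arrangement possible), giving 3 unpaired electrons.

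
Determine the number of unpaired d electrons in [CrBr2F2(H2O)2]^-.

Summing ligand charges against the −1 overall charge gives an oxidation state of +3 for chromium.
Group 6 minus oxidation state 3 gives a d³ configuration.
In an octahedral field the d³ configuration is t₂g³e_g⁰ (only one arrangement possible), giving 3 unpaired electrons.

3 unpaired electrons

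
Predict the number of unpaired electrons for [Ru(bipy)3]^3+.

1

Ligand charges: 2,2′-bipyridine is neutral. With an overall charge of +3 the ruthenium centre must be in the +3 oxidation state.
Ru sits in group 8, so the d-electron count is 8 − 3 = 5.
Counting donor atoms: 3×2,2′-bipyridine (bidentate) → 6 donors. Coordination number = 6.
The spin state decides the count: a 4d ion has a large Δₒ and is invariably low-spin.
An octahedral low-spin d⁵ ion is t₂g⁵e_g⁰, giving 1 unpaired electron.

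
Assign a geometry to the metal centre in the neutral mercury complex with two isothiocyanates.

linear

Ligand charges: each isothiocyanate is −1. With an overall charge of 0 the mercury centre must be in the +2 oxidation state.
Mercury is a group-12 element; Hg(II) is therefore d¹⁰.
Coordination number: 2.
A d¹⁰ ion with only two ligands adopts a linear arrangement (sp hybridisation; no CFSE preference).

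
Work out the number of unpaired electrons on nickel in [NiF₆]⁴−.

Each fluoride is −1; balancing the −4 overall charge requires Ni(II).
Group 10 minus oxidation state 2 gives a d⁸ configuration.
In an octahedral field the d⁸ configuration is t₂g⁶e_g² (only one arrangement possible), giving 2 unpaired electrons.

2 unpaired electrons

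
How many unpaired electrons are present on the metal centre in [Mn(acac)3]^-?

Summing ligand charges against the −1 overall charge gives an oxidation state of +2 for manganese.
Group 7 minus oxidation state 2 gives a d⁵ configuration.
Counting donor atoms: 3×acetylacetonate (bidentate) → 6 donors. Coordination number = 6.
The spin state decides the count: Acetylacetonate is a weak-field ligand for a first-row metal, so the complex is high-spin.
An octahedral high-spin d⁵ ion is t₂g³e_g², giving 5 unpaired electrons.

5 unpaired electrons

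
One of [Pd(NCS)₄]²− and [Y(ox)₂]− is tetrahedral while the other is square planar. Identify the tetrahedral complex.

For [Pd(NCS)₄]²−: Each isothiocyanate is −1; balancing the −2 overall charge requires Pd(II). Pd sits in group 10, so the d-electron count is 10 − 2 = 8. A 4d d⁸ ion has a large crystal-field splitting; square planar leaves the high-energy d_{x²−y²} orbital empty and maximises CFSE. → square planar.
For [Y(ox)₂]−: Each oxalate is −2; balancing the −1 overall charge requires Y(III). Yttrium is a group-3 element; Y(III) is therefore d⁰. A d⁰ ion has no crystal-field stabilisation preference between square planar and tetrahedral, so four ligands adopt the sterically favoured tetrahedral geometry. → tetrahedral.

[Y(ox)₂]−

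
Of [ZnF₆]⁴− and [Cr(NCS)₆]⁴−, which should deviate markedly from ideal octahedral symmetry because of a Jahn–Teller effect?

[ZnF₆]⁴−: Summing ligand charges against the −4 overall charge gives an oxidation state of +2 for zinc. Zinc is a group-12 element; Zn(II) is therefore d¹⁰. The d¹⁰ configuration leaves the e_g set evenly filled (or empty) — no strong Jahn–Teller driving force.
[Cr(NCS)₆]⁴−: Summing ligand charges against the −4 overall charge gives an oxidation state of +2 for chromium. Chromium is a group-6 element; Cr(II) is therefore d⁴. Isothiocyanate is a weak-field ligand for a first-row metal, so the complex is high-spin. The t₂g³e_g¹ (high-spin) configuration has an unevenly filled e_g set; the Jahn–Teller theorem predicts a tetragonal distortion (typically axial elongation) to lift the degeneracy.

[Cr(NCS)₆]⁴−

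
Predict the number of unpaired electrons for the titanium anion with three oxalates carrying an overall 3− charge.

1 unpaired electron

Summing ligand charges against the −3 overall charge gives an oxidation state of +3 for titanium.
Group 4 minus oxidation state 3 gives a d¹ configuration.
Counting donor atoms: 3×oxalate (bidentate) → 6 donors. Coordination number = 6.
In an octahedral field the d¹ configuration is t₂g¹e_g⁰ (only one arrangement possible), giving 1 unpaired electron.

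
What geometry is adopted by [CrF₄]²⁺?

Each fluoride is −1; balancing the +2 overall charge requires Cr(VI).
Group 6 minus oxidation state 6 gives a d⁰ configuration.
Coordination number: 4.
A d⁰ ion has no crystal-field stabilisation preference between square planar and tetrahedral, so four ligands adopt the sterically favoured tetrahedral geometry.

tetrahedral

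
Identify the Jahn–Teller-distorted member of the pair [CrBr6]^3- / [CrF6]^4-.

[CrF6]^4-

[CrBr6]^3-: Summing ligand charges against the −3 overall charge gives an oxidation state of +3 for chromium. Chromium is a group-6 element; Cr(III) is therefore d³. The d³ configuration leaves the e_g set evenly filled (or empty) — no strong Jahn–Teller driving force.
[CrF6]^4-: Ligand charges: each fluoride is −1. With an overall charge of −4 the chromium centre must be in the +2 oxidation state. Group 6 minus oxidation state 2 gives a d⁴ configuration. Fluoride is a weak-field ligand for a first-row metal, so the complex is high-spin. The t₂g³e_g¹ (high-spin) configuration has an unevenly filled e_g set; the Jahn–Teller theorem predicts a tetragonal distortion (typically axial elongation) to lift the degeneracy.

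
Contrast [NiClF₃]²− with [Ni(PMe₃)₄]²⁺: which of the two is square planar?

[Ni(PMe₃)₄]²⁺

For [NiClF₃]²−: Ligand charges: each chloride is −1; each fluoride is −1. With an overall charge of −2 the nickel centre must be in the +2 oxidation state. Group 10 minus oxidation state 2 gives a d⁸ configuration. Chloride and fluoride are weak-field ligands. With weak-field ligands the CFSE gain from square planar is small, so a 3d d⁸ ion takes the sterically preferred tetrahedral geometry. → tetrahedral.
For [Ni(PMe₃)₄]²⁺: Summing ligand charges against the +2 overall charge gives an oxidation state of +2 for nickel. Ni sits in group 10, so the d-electron count is 10 − 2 = 8. Trimethylphosphine is a strong-field ligand (high in the spectrochemical series). A 3d d⁸ ion with strong-field ligands gains enough CFSE to favour square planar over tetrahedral. → square planar.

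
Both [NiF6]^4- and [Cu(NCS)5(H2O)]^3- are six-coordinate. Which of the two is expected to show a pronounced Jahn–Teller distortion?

[NiF6]^4-: Ligand charges: each fluoride is −1. With an overall charge of −4 the nickel centre must be in the +2 oxidation state. Nickel is a group-10 element; Ni(II) is therefore d⁸. The d⁸ configuration leaves the e_g set evenly filled (or empty) — no strong Jahn–Teller driving force.
[Cu(NCS)5(H2O)]^3-: Summing ligand charges against the −3 overall charge gives an oxidation state of +2 for copper. Cu sits in group 11, so the d-electron count is 11 − 2 = 9. The t₂g⁶e_g³ configuration has an unevenly filled e_g set; the Jahn–Teller theorem predicts a tetragonal distortion (typically axial elongation) to lift the degeneracy.

[Cu(NCS)5(H2O)]^3-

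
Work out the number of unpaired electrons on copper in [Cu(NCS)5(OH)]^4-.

Summing ligand charges against the −4 overall charge gives an oxidation state of +2 for copper.
Group 11 minus oxidation state 2 gives a d⁹ configuration.
In an octahedral field the d⁹ configuration is t₂g⁶e_g³ (only one arrangement possible), giving 1 unpaired electron.

1 unpaired electron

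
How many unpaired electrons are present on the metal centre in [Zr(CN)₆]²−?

0 unpaired electrons

Summing ligand charges against the −2 overall charge gives an oxidation state of +4 for zirconium.
Group 4 minus oxidation state 4 gives a d⁰ configuration.
In an octahedral field the d⁰ configuration is t₂g⁰e_g⁰, giving 0 unpaired electrons.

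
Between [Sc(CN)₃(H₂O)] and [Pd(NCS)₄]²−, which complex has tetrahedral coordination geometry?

[Sc(CN)₃(H₂O)]

For [Sc(CN)₃(H₂O)]: Each cyanide is −1; water is neutral; balancing the 0 overall charge requires Sc(III). Scandium is a group-3 element; Sc(III) is therefore d⁰. A d⁰ ion has no crystal-field stabilisation preference between square planar and tetrahedral, so four ligands adopt the sterically favoured tetrahedral geometry. → tetrahedral.
For [Pd(NCS)₄]²−: Ligand charges: each isothiocyanate is −1. With an overall charge of −2 the palladium centre must be in the +2 oxidation state. Pd sits in group 10, so the d-electron count is 10 − 2 = 8. A 4d d⁸ ion has a large crystal-field splitting; square planar leaves the high-energy d_{x²−y²} orbital empty and maximises CFSE. → square planar.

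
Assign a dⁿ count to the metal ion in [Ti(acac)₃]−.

d²

Each acetylacetonate is −1; balancing the −1 overall charge requires Ti(II).
Ti sits in group 4, so the d-electron count is 4 − 2 = 2.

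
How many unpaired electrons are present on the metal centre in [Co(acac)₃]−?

Ligand charges: each acetylacetonate is −1. With an overall charge of −1 the cobalt centre must be in the +2 oxidation state.
Group 9 minus oxidation state 2 gives a d⁷ configuration.
Counting donor atoms: 3×acetylacetonate (bidentate) → 6 donors. Coordination number = 6.
The spin state decides the count: Acetylacetonate is a weak-field ligand for a first-row metal, so the complex is high-spin.
An octahedral high-spin d⁷ ion is t₂g⁵e_g², giving 3 unpaired electrons.

3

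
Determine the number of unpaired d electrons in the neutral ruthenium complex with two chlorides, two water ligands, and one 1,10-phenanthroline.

0

Each chloride is −1; water is neutral; 1,10-phenanthroline is neutral; balancing the 0 overall charge requires Ru(II).
Ruthenium is a group-8 element; Ru(II) is therefore d⁶.
Counting donor atoms: 2×chloride (monodentate) → 2 donors; 2×water (monodentate) → 2 donors; 1×1,10-phenanthroline (bidentate) → 2 donors. Coordination number = 6.
The spin state decides the count: a 4d ion has a large Δₒ and is invariably low-spin.
An octahedral low-spin d⁶ ion is t₂g⁶e_g⁰, giving 0 unpaired electrons.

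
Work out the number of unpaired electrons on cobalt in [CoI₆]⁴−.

3

Summing ligand charges against the −4 overall charge gives an oxidation state of +2 for cobalt.
Cobalt is a group-9 element; Co(II) is therefore d⁷.
The spin state decides the count: Iodide is a weak-field ligand for a first-row metal, so the complex is high-spin.
An octahedral high-spin d⁷ ion is t₂g⁵e_g², giving 3 unpaired electrons.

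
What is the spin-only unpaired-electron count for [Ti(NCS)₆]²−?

0 unpaired electrons

Each isothiocyanate is −1; balancing the −2 overall charge requires Ti(IV).
Group 4 minus oxidation state 4 gives a d⁰ configuration.
In an octahedral field the d⁰ configuration is t₂g⁰e_g⁰, giving 0 unpaired electrons.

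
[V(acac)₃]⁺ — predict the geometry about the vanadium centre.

Each acetylacetonate is −1; balancing the +1 overall charge requires V(IV).
Group 5 minus oxidation state 4 gives a d¹ configuration.
Counting donor atoms: 3×acetylacetonate (bidentate) → 6 donors. Coordination number = 6.
Six donors around a single metal centre give an octahedral coordination sphere.

octahedral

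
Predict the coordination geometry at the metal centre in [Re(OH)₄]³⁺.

Ligand charges: each hydroxide is −1. With an overall charge of +3 the rhenium centre must be in the +7 oxidation state.
Re sits in group 7, so the d-electron count is 7 − 7 = 0.
With 4 monodentate ligands the coordination number is 4.
A d⁰ ion has no crystal-field stabilisation preference between square planar and tetrahedral, so four ligands adopt the sterically favoured tetrahedral geometry.

tetrahedral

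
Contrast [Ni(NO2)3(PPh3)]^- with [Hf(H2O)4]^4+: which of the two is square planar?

For [Ni(NO2)3(PPh3)]^-: Each nitro (N-bound nitrite) is −1; triphenylphosphine is neutral; balancing the −1 overall charge requires Ni(II). Group 10 minus oxidation state 2 gives a d⁸ configuration. Nitro (N-bound nitrite) and triphenylphosphine are strong-field ligands (high in the spectrochemical series). A 3d d⁸ ion with strong-field ligands gains enough CFSE to favour square planar over tetrahedral. → square planar.
For [Hf(H2O)4]^4+: Ligand charges: water is neutral. With an overall charge of +4 the hafnium centre must be in the +4 oxidation state. Group 4 minus oxidation state 4 gives a d⁰ configuration. A d⁰ ion has no crystal-field stabilisation preference between square planar and tetrahedral, so four ligands adopt the sterically favoured tetrahedral geometry. → tetrahedral.

[Ni(NO2)3(PPh3)]^-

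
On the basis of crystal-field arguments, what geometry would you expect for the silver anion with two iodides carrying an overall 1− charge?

linear

Summing ligand charges against the −1 overall charge gives an oxidation state of +1 for silver.
Ag sits in group 11, so the d-electron count is 11 − 1 = 10.
Coordination number: 2.
A d¹⁰ ion with only two ligands adopts a linear arrangement (sp hybridisation; no CFSE preference).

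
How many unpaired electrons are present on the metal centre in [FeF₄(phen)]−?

Each fluoride is −1; 1,10-phenanthroline is neutral; balancing the −1 overall charge requires Fe(III).
Fe sits in group 8, so the d-electron count is 8 − 3 = 5.
Counting donor atoms: 4×fluoride (monodentate) → 4 donors; 1×1,10-phenanthroline (bidentate) → 2 donors. Coordination number = 6.
The spin state decides the count: Fluoride is a weak-field ligand for a first-row metal, so the complex is high-spin.
An octahedral high-spin d⁵ ion is t₂g³e_g², giving 5 unpaired electrons.

5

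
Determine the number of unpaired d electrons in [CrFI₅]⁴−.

Each fluoride is −1; each iodide is −1; balancing the −4 overall charge requires Cr(II).
Cr sits in group 6, so the d-electron count is 6 − 2 = 4.
The spin state decides the count: Fluoride and iodide are weak-field ligands for a first-row metal, so the complex is high-spin.
An octahedral high-spin d⁴ ion is t₂g³e_g¹, giving 4 unpaired electrons.

4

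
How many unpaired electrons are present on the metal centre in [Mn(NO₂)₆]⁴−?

1 unpaired electron

Ligand charges: each nitro (N-bound nitrite) is −1. With an overall charge of −4 the manganese centre must be in the +2 oxidation state.
Mn sits in group 7, so the d-electron count is 7 − 2 = 5.
The spin state decides the count: Nitro (N-bound nitrite) is a strong-field ligand (high in the spectrochemical series) for a first-row metal, so the complex is low-spin.
An octahedral low-spin d⁵ ion is t₂g⁵e_g⁰, giving 1 unpaired electron.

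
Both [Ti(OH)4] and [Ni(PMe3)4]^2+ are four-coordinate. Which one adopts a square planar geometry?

For [Ti(OH)4]: Summing ligand charges against the 0 overall charge gives an oxidation state of +4 for titanium. Titanium is a group-4 element; Ti(IV) is therefore d⁰. A d⁰ ion has no crystal-field stabilisation preference between square planar and tetrahedral, so four ligands adopt the sterically favoured tetrahedral geometry. → tetrahedral.
For [Ni(PMe3)4]^2+: Summing ligand charges against the +2 overall charge gives an oxidation state of +2 for nickel. Group 10 minus oxidation state 2 gives a d⁸ configuration. Trimethylphosphine is a strong-field ligand (high in the spectrochemical series). A 3d d⁸ ion with strong-field ligands gains enough CFSE to favour square planar over tetrahedral. → square planar.

[Ni(PMe3)4]^2+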